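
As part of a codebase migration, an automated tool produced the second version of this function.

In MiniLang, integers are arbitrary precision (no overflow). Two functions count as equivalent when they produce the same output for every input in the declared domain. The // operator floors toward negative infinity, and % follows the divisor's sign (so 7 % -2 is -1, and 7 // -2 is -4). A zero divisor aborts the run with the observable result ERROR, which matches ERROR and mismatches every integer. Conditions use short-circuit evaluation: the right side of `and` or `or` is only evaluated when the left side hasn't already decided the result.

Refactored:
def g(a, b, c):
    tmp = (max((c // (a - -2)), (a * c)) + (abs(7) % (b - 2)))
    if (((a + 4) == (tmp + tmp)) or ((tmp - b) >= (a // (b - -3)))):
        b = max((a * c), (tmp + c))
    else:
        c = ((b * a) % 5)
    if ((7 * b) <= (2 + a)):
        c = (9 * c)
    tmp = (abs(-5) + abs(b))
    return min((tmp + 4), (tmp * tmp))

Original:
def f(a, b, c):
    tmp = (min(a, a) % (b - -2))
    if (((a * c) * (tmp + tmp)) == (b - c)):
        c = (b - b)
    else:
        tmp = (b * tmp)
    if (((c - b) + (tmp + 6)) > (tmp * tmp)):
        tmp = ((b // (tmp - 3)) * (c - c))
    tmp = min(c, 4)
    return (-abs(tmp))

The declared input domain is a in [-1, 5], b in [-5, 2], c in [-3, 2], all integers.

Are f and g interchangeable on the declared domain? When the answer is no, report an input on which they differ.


Take a=-1, b=-5, c=-3.
f: tmp=-1, then (((a * c) * (tmp + tmp)) == (b - c)) is false, then tmp=5, then (((c - b) + (tmp + 6)) > (tmp * tmp)) is false, then tmp=-3, then returns -3
g: tmp=3, then (((a + 4) == (tmp + tmp)) or ((tmp - b) >= (a // (b - -3)))) is true, then b=3, then ((7 * b) <= (2 + a)) is false, then tmp=8, then returns 12
-3 and 12 differ, so these are not the same function on this domain.
verdict: not equivalent; witness: a=-1, b=-5, c=-3


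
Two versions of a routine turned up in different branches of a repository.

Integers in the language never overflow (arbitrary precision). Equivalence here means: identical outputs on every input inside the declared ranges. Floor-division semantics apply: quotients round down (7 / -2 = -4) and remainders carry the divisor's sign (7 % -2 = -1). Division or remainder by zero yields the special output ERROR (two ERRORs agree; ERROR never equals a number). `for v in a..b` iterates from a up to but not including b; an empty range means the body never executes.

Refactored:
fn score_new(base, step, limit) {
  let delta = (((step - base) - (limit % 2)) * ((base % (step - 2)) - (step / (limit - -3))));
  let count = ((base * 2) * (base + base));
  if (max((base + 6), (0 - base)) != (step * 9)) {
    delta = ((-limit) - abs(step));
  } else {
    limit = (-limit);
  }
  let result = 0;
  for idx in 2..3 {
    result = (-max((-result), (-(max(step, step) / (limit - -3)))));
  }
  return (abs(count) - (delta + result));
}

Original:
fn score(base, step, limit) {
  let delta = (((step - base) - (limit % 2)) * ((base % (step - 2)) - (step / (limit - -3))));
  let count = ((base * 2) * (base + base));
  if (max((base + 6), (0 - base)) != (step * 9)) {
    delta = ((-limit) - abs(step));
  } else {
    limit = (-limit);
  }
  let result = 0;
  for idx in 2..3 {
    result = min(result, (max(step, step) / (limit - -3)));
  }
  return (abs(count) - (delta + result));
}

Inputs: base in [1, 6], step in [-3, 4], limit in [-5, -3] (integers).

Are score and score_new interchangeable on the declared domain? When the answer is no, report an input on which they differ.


Equivalent — the differences include min/max/abs usage differs, yet no declared input distinguishes the two.
One worked example (base=2, step=-2, limit=-5) — score: delta := 15 | count := 16 | (max((base + 6), (0 - base)) != (step * 9)): true | delta := 3 | result := 0 | iter idx=2: | result := 0 | result 13; score_new: delta := 15 | count := 16 | (max((base + 6), (0 - base)) != (step * 9)): true | delta := 3 | result := 0 | iter idx=2: | result := 0 | result 13; agreement on 13.
Across all 144 domain points the two functions coincide.
verdict: equivalent


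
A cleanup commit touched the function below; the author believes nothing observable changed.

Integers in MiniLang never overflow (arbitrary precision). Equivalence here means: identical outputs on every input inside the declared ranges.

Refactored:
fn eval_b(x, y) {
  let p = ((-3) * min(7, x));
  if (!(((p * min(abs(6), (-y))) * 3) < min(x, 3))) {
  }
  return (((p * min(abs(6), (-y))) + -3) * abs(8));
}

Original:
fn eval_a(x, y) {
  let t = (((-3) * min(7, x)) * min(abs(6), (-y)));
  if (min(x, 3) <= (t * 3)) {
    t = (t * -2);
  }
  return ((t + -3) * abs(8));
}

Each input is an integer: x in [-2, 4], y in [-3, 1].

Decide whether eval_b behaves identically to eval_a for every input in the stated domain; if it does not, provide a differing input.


Evaluate both at x=-2, y=-3.
eval_a: t := 18 | (min(x, 3) <= (t * 3)): true | t := -36 | result -312
eval_b: p := 6 | (!(((p * min(abs(6), (-y))) * 3) < min(x, 3))): true | result 120
-312 and 120 differ, so these are not the same function on this domain.
verdict: not equivalent; witness: x=-2, y=-3


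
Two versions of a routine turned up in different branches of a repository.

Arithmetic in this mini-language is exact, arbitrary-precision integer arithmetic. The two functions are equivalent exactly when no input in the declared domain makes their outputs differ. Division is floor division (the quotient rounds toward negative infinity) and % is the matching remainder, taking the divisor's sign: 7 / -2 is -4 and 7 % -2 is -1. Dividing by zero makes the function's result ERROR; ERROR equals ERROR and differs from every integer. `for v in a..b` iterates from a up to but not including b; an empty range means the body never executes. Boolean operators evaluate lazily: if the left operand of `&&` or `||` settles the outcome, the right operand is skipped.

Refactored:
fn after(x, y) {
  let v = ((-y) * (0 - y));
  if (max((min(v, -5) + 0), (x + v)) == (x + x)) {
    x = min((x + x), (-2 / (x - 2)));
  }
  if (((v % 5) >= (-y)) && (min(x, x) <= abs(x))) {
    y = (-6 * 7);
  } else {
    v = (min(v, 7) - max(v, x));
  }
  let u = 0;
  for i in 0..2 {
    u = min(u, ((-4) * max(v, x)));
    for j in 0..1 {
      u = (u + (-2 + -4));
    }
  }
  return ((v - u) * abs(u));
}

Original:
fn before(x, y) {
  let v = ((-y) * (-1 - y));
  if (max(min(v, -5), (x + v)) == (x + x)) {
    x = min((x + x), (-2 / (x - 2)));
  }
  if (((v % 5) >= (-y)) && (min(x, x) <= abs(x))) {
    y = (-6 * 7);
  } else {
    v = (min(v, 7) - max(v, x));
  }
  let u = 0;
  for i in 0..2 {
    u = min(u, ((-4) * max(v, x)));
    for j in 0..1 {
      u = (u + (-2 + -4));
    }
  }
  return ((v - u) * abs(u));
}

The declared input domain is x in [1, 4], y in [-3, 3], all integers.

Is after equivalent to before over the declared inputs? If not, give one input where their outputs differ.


There is a counterexample at x=1, y=-3: 256 on one side, 2736 on the other.
before: v becomes 6; next (max(min(v, -5), (x + v)) == (x + x)) evaluates to false; next (((v % 5) >= (-y)) && (min(x, x) <= abs(x))) evaluates to false; next v becomes 0; next u becomes 0; next at i=0:; next u becomes -4; next at j=0:; next u becomes -10; next at i=1:; next u becomes -10; next at j=0:; next u becomes -16; next final value 256
after: v becomes 9; next (max((min(v, -5) + 0), (x + v)) == (x + x)) evaluates to false; next (((v % 5) >= (-y)) && (min(x, x) <= abs(x))) evaluates to true; next y becomes -42; next u becomes 0; next at i=0:; next u becomes -36; next at j=0:; next u becomes -42; next at i=1:; next u becomes -42; next at j=0:; next u becomes -48; next final value 2736
verdict: not equivalent; witness: x=1, y=-3


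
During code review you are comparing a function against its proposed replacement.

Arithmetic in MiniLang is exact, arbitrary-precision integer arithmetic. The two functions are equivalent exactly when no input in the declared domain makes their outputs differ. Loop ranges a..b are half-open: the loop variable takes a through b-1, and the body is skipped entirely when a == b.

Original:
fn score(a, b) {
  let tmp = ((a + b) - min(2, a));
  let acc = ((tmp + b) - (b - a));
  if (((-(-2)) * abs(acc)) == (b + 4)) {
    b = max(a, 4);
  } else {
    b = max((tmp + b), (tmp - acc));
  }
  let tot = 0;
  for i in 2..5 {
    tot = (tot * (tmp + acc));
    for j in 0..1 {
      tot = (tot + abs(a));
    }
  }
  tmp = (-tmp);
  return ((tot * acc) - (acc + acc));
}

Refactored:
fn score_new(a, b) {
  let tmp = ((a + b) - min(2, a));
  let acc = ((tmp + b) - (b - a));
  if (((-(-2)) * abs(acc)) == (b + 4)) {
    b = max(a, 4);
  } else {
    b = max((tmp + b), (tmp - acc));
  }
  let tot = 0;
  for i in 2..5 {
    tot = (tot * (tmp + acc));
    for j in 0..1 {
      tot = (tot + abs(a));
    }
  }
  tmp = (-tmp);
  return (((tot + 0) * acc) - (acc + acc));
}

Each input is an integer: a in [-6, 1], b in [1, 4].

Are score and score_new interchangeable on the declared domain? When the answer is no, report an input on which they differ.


Comparing the listings, the differences include: arithmetic usage differs, constant usage differs.
As a probe, take a=-6, b=1: score runs tmp = 1; acc = -5; (((-(-2)) * abs(acc)) == (b + 4)) -> false; b = 6; tot = 0; [i=2]; tot = 0; [j=0]; tot = 6; [i=3]; tot = -24; [j=0]; tot = -18; [i=4]; tot = 72; [j=0]; tot = 78; tmp = -1; return -380; score_new runs tmp = 1; acc = -5; (((-(-2)) * abs(acc)) == (b + 4)) -> false; b = 6; tot = 0; [i=2]; tot = 0; [j=0]; tot = 6; [i=3]; tot = -24; [j=0]; tot = -18; [i=4]; tot = 72; [j=0]; tot = 78; tmp = -1; return -380; both end at -380.
Across all 32 domain points the two functions coincide.
verdict: equivalent


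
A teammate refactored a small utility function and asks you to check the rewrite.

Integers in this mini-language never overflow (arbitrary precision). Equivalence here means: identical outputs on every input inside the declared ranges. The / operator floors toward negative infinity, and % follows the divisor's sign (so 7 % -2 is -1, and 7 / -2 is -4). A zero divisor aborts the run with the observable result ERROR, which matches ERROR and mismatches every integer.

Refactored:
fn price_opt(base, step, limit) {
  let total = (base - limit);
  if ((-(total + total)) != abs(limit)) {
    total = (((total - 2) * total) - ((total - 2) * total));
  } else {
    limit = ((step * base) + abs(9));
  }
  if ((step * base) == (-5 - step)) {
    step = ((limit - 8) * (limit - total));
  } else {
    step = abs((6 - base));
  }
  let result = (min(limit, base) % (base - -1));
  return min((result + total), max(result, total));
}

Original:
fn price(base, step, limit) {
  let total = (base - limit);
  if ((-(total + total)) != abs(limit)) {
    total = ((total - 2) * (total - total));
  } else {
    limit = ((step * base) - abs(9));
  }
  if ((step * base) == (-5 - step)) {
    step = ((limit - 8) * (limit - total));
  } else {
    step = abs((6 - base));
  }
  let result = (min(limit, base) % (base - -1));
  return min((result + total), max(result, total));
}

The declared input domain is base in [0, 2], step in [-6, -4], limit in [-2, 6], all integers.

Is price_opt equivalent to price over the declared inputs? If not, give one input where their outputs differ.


Run the pair on base=1, step=-5, limit=2.
price: total becomes -1; next ((-(total + total)) != abs(limit)) evaluates to false; next limit becomes -14; next ((step * base) == (-5 - step)) evaluates to false; next step becomes 5; next result becomes 0; next final value -1
price_opt: total becomes -1; next ((-(total + total)) != abs(limit)) evaluates to false; next limit becomes 4; next ((step * base) == (-5 - step)) evaluates to false; next step becomes 5; next result becomes 1; next final value 0
-1 != 0, so the rewrite changes behavior.
verdict: not equivalent; witness: base=1, step=-5, limit=2


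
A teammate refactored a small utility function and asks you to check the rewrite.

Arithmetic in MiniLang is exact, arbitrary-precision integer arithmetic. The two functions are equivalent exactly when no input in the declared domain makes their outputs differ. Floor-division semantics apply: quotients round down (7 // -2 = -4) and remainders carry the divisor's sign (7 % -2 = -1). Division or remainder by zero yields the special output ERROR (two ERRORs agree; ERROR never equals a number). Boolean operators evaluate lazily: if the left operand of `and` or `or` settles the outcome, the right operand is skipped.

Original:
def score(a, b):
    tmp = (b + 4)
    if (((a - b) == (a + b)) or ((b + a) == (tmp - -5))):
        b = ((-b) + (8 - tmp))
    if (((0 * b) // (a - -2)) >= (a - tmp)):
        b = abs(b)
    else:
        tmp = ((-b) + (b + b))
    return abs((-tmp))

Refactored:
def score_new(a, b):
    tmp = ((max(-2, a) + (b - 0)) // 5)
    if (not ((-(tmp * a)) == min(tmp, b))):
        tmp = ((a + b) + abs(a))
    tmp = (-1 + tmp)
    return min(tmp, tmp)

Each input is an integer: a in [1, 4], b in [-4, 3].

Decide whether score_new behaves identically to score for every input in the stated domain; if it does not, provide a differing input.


Not equivalent: a=1, b=-4 separates them (4 vs -3).
score: tmp becomes 0; next (((a - b) == (a + b)) or ((b + a) == (tmp - -5))) evaluates to false; next (((0 * b) // (a - -2)) >= (a - tmp)) evaluates to false; next tmp becomes -4; next final value 4
score_new: tmp becomes -1; next (not ((-(tmp * a)) == min(tmp, b))) evaluates to true; next tmp becomes -2; next tmp becomes -3; next final value -3
verdict: not equivalent; witness: a=1, b=-4


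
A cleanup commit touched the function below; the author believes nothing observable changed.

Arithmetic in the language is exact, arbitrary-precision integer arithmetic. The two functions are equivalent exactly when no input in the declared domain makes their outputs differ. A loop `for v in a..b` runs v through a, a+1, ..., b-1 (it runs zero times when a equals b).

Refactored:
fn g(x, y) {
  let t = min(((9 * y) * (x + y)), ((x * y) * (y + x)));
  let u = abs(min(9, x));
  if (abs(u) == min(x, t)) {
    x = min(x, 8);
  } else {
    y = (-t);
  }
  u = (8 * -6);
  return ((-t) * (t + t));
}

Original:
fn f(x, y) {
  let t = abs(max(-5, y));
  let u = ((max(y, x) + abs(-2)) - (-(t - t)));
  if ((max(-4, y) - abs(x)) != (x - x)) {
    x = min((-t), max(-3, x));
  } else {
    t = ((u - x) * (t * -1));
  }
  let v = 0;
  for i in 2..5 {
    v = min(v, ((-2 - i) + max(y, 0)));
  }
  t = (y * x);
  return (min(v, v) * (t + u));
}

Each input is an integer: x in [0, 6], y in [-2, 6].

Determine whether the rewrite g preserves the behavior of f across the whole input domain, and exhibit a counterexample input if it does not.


There is a counterexample at x=0, y=-2: -36 on one side, 0 on the other.
f: t = 2; u = 2; ((max(-4, y) - abs(x)) != (x - x)) -> true; x = -2; v = 0; [i=2]; v = -4; [i=3]; v = -5; [i=4]; v = -6; t = 4; return -36
g: t = 0; u = 0; (abs(u) == min(x, t)) -> true; x = 0; u = -48; return 0
verdict: not equivalent; witness: x=0, y=-2


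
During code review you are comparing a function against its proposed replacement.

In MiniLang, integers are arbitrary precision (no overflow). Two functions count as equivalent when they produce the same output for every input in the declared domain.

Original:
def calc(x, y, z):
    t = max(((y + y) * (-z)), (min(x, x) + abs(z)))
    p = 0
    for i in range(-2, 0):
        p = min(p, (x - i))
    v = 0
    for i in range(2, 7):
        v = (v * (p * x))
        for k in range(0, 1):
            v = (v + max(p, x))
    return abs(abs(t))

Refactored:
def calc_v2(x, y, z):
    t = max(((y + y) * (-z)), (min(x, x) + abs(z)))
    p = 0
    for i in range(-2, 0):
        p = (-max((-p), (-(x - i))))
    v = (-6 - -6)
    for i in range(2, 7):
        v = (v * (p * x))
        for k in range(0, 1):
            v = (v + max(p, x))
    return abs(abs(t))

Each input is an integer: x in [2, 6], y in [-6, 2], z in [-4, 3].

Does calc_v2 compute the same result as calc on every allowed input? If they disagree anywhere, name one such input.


Differences: min/max/abs usage differs, arithmetic usage differs, constant usage differs — yet all 360 inputs agree.
verdict: equivalent


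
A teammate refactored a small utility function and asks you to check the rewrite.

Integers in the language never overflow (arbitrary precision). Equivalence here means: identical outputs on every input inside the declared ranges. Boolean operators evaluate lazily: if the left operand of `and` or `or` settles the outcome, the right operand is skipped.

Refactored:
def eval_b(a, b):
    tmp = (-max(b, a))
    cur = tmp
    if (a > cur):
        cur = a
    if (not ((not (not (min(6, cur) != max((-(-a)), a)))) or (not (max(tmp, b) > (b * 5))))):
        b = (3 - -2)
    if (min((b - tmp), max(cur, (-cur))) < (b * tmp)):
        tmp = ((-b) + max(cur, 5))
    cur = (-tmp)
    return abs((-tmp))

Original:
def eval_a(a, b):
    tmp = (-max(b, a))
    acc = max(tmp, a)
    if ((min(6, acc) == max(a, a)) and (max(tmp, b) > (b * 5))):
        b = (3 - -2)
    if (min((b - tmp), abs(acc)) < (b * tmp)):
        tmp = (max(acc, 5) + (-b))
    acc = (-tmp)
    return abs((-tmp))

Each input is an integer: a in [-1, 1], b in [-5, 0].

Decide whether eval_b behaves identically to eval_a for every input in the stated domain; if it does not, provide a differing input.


This is a faithful refactor — boolean connective usage differs; also branching structure differs; also local variable names differ; also min/max/abs usage differs; also comparison usage differs; also statement counts differ, but the computed results match everywhere.
As a probe, take a=0, b=-3: eval_a runs tmp=0, then acc=0, then ((min(6, acc) == max(a, a)) and (max(tmp, b) > (b * 5))) is true, then b=5, then (min((b - tmp), abs(acc)) < (b * tmp)) is false, then acc=0, then returns 0; eval_b runs tmp=0, then cur=0, then (a > cur) is false, then (not ((not (not (min(6, cur) != max((-(-a)), a)))) or (not (max(tmp, b) > (b * 5))))) is true, then b=5, then (min((b - tmp), max(cur, (-cur))) < (b * tmp)) is false, then cur=0, then returns 0; both end at 0.
An exhaustive pass over the 18 declared inputs shows identical outputs.
verdict: equivalent


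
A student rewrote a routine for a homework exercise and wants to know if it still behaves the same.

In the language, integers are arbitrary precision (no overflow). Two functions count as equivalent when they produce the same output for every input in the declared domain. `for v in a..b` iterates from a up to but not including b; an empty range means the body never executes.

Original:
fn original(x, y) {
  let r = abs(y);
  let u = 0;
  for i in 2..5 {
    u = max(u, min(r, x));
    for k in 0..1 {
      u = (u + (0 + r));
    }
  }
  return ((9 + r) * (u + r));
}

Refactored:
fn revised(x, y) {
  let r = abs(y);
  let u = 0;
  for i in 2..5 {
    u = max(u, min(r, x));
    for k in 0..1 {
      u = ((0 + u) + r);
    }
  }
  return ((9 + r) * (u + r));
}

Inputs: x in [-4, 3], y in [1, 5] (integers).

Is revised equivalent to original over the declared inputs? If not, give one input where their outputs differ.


Behavior is preserved: although same computation, different form, the outputs never diverge.
As a probe, take x=-3, y=2: original runs r = 2; u = 0; [i=2]; u = 0; [k=0]; u = 2; [i=3]; u = 2; [k=0]; u = 4; [i=4]; u = 4; [k=0]; u = 6; return 88; revised runs r = 2; u = 0; [i=2]; u = 0; [k=0]; u = 2; [i=3]; u = 2; [k=0]; u = 4; [i=4]; u = 4; [k=0]; u = 6; return 88; both end at 88.
Every one of the 40 inputs gives matching results.
verdict: equivalent


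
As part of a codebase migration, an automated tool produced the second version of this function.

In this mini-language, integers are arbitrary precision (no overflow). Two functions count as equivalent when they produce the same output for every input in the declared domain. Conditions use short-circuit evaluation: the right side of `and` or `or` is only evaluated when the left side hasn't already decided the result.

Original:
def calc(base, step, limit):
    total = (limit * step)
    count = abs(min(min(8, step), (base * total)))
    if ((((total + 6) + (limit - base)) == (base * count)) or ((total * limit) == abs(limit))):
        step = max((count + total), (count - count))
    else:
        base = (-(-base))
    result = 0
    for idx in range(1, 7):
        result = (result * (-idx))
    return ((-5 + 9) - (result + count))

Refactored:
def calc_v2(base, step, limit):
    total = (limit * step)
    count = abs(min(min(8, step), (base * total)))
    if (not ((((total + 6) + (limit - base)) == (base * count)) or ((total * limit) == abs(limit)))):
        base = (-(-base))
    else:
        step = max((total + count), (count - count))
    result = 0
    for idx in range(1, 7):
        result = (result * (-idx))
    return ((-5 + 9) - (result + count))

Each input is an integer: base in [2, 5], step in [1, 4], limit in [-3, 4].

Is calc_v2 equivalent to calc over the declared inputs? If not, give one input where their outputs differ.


Behavior is preserved: although boolean connective usage differs, the outputs never diverge.
One worked example (base=2, step=1, limit=0) — calc: total = 0; count = 0; ((((total + 6) + (limit - base)) == (base * count)) or ((total * limit) == abs(limit))) -> true; step = 0; result = 0; [idx=1]; result = 0; [idx=2]; result = 0; [idx=3]; result = 0; [idx=4]; result = 0; [idx=5]; result = 0; [idx=6]; result = 0; return 4; calc_v2: total = 0; count = 0; (not ((((total + 6) + (limit - base)) == (base * count)) or ((total * limit) == abs(limit)))) -> false; step = 0; result = 0; [idx=1]; result = 0; [idx=2]; result = 0; [idx=3]; result = 0; [idx=4]; result = 0; [idx=5]; result = 0; [idx=6]; result = 0; return 4; agreement on 4.
Every one of the 128 inputs gives matching results.
verdict: equivalent


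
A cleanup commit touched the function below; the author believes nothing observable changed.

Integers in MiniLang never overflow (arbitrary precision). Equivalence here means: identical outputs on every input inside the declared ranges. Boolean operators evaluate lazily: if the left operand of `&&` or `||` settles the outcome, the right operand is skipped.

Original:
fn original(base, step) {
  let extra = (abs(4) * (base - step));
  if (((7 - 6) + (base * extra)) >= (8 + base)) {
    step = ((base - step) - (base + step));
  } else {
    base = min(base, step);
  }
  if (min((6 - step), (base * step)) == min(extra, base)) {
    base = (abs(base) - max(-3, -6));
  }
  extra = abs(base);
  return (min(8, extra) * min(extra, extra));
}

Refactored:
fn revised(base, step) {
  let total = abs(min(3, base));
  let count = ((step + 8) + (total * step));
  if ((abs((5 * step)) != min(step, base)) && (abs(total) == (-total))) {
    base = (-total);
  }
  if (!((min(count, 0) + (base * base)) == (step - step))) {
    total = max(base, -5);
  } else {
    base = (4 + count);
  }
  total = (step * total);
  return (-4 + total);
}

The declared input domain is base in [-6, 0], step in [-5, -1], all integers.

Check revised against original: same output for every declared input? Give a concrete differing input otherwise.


Take base=-6, step=-5.
original: extra=-4, then (((7 - 6) + (base * extra)) >= (8 + base)) is true, then step=10, then (min((6 - step), (base * step)) == min(extra, base)) is false, then extra=6, then returns 36
revised: total=6, then count=-27, then ((abs((5 * step)) != min(step, base)) && (abs(total) == (-total))) is false, then (!((min(count, 0) + (base * base)) == (step - step))) is true, then total=-5, then total=25, then returns 21
36 != 21, so the rewrite changes behavior.
verdict: not equivalent; witness: base=-6, step=-5


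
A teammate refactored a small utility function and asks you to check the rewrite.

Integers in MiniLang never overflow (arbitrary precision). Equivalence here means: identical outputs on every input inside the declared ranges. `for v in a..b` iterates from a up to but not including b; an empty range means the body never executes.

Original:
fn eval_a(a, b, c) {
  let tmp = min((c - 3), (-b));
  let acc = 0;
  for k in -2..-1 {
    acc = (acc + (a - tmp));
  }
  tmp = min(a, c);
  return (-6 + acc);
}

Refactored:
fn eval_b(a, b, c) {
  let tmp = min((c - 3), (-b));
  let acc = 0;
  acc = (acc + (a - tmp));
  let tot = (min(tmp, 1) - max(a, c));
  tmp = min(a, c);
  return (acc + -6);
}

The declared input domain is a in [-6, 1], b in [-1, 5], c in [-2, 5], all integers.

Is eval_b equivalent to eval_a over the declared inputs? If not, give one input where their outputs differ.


Differences: min/max/abs usage differs; and local variable names differ; and constant usage differs; and loop structure differs; and arithmetic usage differs — yet all 448 inputs agree.
verdict: equivalent


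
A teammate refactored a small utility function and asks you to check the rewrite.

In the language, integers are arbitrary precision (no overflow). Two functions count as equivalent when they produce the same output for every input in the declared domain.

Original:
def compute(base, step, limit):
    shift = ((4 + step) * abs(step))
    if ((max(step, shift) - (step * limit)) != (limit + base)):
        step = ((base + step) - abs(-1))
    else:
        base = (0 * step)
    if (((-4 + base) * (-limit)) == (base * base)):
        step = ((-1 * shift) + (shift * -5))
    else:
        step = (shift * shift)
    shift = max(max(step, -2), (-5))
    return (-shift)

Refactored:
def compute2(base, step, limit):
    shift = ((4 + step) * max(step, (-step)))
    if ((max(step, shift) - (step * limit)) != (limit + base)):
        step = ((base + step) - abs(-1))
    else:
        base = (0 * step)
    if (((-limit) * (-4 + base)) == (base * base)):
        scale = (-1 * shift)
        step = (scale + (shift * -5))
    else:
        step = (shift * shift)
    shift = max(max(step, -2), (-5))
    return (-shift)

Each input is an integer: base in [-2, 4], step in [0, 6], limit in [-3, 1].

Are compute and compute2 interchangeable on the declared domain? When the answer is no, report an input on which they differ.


This is a faithful refactor — local variable names differ, statement counts differ, min/max/abs usage differs, but the computed results match everywhere.
One worked example (base=1, step=1, limit=1) — compute: shift := 5 | ((max(step, shift) - (step * limit)) != (limit + base)): true | step := 1 | (((-4 + base) * (-limit)) == (base * base)): false | step := 25 | shift := 25 | result -25; compute2: shift := 5 | ((max(step, shift) - (step * limit)) != (limit + base)): true | step := 1 | (((-limit) * (-4 + base)) == (base * base)): false | step := 25 | shift := 25 | result -25; agreement on -25.
Every one of the 245 inputs gives matching results.
verdict: equivalent


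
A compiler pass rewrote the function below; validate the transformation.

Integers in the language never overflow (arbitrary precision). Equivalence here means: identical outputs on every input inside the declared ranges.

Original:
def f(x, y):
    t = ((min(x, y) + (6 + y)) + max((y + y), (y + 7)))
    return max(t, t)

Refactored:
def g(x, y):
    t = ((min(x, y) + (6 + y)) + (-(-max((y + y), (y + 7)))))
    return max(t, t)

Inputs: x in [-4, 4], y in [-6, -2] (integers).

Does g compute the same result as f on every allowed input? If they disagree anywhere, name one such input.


The two are interchangeable: same computation, different form, and every declared input agrees.
As a probe, take x=-4, y=-4: f runs t := 1 | result 1; g runs t := 1 | result 1; both end at 1.
Sweeping the whole domain (45 inputs) finds no disagreement.
verdict: equivalent


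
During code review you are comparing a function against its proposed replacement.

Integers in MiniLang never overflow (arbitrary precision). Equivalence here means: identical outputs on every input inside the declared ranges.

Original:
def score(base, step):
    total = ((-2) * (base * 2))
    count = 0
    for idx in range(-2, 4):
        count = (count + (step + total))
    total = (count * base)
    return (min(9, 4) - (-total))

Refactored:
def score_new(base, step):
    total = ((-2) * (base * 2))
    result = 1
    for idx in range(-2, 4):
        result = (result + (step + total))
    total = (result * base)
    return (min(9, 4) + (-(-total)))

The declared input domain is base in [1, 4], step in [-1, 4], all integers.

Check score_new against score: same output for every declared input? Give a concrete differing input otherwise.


There is a counterexample at base=1, step=-1: -26 on one side, -25 on the other.
score: total = -4; count = 0; [idx=-2]; count = -5; [idx=-1]; count = -10; [idx=0]; count = -15; [idx=1]; count = -20; [idx=2]; count = -25; [idx=3]; count = -30; total = -30; return -26
score_new: total = -4; result = 1; [idx=-2]; result = -4; [idx=-1]; result = -9; [idx=0]; result = -14; [idx=1]; result = -19; [idx=2]; result = -24; [idx=3]; result = -29; total = -29; return -25
verdict: not equivalent; witness: base=1, step=-1


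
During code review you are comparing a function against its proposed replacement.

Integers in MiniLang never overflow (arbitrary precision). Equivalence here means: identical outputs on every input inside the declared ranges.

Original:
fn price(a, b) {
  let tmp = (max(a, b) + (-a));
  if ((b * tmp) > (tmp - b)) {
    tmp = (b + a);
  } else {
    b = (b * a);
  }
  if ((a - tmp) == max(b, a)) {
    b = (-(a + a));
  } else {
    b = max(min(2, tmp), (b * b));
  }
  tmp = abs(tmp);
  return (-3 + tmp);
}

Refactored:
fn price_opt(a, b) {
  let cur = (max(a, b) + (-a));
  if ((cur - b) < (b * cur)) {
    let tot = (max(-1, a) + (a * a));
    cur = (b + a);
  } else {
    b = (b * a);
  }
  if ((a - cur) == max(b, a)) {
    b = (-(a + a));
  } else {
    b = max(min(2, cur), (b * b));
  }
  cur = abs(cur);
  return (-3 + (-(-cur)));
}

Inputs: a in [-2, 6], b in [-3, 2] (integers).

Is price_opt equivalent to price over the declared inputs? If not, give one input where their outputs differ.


Equivalent — the differences include comparison usage differs; also min/max/abs usage differs; also local variable names differ; also statement counts differ; also arithmetic usage differs; also constant usage differs, yet no declared input distinguishes the two.
Tracing a=-2, b=-3: price: tmp := 0 | ((b * tmp) > (tmp - b)): false | b := 6 | ((a - tmp) == max(b, a)): false | b := 36 | tmp := 0 | result -3 | price_opt: cur := 0 | ((cur - b) < (b * cur)): false | b := 6 | ((a - cur) == max(b, a)): false | b := 36 | cur := 0 | result -3 — matching result -3.
Checked all 54 inputs in the declared domain: the outputs agree on every one.
verdict: equivalent


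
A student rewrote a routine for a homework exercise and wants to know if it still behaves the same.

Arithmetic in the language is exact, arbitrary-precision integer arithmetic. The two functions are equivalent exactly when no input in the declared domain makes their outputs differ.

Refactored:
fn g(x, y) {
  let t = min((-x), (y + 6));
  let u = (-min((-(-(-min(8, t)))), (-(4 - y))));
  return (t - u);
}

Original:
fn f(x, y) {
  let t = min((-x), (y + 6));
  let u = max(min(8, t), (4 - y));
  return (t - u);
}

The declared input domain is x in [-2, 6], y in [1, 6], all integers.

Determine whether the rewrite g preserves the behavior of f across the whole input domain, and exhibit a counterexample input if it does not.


Behavior is preserved: although min/max/abs usage differs, the outputs never diverge.
Spot check at x=2, y=1 — f: t becomes -2; next u becomes 3; next final value -5. g: t becomes -2; next u becomes 3; next final value -5. Both give -5.
An exhaustive pass over the 54 declared inputs shows identical outputs.
verdict: equivalent


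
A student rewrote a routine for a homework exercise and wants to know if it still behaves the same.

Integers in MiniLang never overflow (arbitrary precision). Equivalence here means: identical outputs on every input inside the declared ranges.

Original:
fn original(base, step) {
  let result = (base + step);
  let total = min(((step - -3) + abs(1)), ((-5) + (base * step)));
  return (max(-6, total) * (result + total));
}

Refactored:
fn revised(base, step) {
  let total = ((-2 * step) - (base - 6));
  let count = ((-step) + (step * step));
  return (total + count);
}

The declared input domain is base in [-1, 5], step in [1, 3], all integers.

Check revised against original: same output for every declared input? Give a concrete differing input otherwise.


Input base=-1, step=1: 36 from original versus 5 from revised.
verdict: not equivalent; witness: base=-1, step=1


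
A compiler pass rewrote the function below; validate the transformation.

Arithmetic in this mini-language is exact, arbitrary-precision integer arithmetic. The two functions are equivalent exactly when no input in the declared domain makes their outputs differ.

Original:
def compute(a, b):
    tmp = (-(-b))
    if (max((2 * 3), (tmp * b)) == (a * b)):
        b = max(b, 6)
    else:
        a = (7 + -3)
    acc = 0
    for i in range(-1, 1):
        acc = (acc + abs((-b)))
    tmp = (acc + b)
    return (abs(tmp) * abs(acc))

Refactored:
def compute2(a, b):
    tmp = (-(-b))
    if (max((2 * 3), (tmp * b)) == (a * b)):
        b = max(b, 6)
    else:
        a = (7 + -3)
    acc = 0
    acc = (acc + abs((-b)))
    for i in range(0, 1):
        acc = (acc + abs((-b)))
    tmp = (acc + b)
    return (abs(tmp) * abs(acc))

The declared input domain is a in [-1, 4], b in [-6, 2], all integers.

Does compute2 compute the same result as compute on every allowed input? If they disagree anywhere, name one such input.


This is a faithful refactor — min/max/abs usage differs, plus arithmetic usage differs, plus statement counts differ, plus loop structure differs, but the computed results match everywhere.
As a probe, take a=-1, b=0: compute runs tmp becomes 0; next (max((2 * 3), (tmp * b)) == (a * b)) evaluates to false; next a becomes 4; next acc becomes 0; next at i=-1:; next acc becomes 0; next at i=0:; next acc becomes 0; next tmp becomes 0; next final value 0; compute2 runs tmp becomes 0; next (max((2 * 3), (tmp * b)) == (a * b)) evaluates to false; next a becomes 4; next acc becomes 0; next acc becomes 0; next at i=0:; next acc becomes 0; next tmp becomes 0; next final value 0; both end at 0.
Across all 54 domain points the two functions coincide.
verdict: equivalent


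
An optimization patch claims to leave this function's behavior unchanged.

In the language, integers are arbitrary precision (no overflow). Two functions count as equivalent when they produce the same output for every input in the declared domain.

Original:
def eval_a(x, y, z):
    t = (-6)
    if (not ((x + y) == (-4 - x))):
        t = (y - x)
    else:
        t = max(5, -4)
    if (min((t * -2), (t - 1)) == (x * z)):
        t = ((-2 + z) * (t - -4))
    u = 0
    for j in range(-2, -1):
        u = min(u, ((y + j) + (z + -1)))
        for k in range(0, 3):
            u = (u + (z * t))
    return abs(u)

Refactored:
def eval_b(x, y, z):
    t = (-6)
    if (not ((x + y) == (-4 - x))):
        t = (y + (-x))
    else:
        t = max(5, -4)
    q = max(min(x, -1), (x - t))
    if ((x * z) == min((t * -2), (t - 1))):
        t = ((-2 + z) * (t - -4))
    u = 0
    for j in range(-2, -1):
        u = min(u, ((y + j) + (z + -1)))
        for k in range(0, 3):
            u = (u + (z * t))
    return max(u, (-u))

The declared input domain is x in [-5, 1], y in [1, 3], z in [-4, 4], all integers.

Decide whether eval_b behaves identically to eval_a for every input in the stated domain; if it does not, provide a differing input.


Changes here: arithmetic usage differs; also constant usage differs; also local variable names differ; also min/max/abs usage differs; also statement counts differ; the full 189-point sweep finds no disagreement.
verdict: equivalent


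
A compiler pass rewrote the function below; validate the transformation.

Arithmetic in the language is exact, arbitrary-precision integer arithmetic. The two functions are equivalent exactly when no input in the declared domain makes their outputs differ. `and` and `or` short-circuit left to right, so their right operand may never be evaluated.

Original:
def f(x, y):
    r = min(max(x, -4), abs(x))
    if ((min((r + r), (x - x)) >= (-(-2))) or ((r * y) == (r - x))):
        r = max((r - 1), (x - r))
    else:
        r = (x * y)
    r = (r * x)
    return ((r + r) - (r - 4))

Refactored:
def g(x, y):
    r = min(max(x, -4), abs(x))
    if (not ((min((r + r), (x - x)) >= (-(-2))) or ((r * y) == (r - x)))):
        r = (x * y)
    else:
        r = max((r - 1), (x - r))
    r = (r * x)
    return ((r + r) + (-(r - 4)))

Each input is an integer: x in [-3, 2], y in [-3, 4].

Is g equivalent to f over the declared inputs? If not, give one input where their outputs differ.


The two versions differ — the changes include boolean connective usage differs, and arithmetic usage differs.
As a probe, take x=-3, y=-2: f runs r := -3 | ((min((r + r), (x - x)) >= (-(-2))) or ((r * y) == (r - x))): false | r := 6 | r := -18 | result -14; g runs r := -3 | (not ((min((r + r), (x - x)) >= (-(-2))) or ((r * y) == (r - x)))): true | r := 6 | r := -18 | result -14; both end at -14.
Across all 48 domain points the two functions coincide.
verdict: equivalent


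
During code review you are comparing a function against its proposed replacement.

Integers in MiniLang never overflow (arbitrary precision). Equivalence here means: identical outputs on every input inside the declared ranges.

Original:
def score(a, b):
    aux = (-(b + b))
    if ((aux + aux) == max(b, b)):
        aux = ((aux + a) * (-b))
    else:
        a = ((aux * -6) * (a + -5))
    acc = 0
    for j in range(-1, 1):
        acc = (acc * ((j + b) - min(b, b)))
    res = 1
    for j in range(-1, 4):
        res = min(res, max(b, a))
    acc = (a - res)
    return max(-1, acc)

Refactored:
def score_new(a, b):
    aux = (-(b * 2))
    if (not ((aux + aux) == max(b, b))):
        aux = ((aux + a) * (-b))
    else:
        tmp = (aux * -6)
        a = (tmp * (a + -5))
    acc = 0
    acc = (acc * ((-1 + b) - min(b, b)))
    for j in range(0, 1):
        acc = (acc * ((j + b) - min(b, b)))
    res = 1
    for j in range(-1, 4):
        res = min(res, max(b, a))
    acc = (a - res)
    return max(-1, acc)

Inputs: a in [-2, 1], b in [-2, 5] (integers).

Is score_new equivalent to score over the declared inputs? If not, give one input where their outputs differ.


Run the pair on a=-2, b=-2.
score: aux becomes 4; next ((aux + aux) == max(b, b)) evaluates to false; next a becomes 168; next acc becomes 0; next at j=-1:; next acc becomes 0; next at j=0:; next acc becomes 0; next res becomes 1; next at j=-1:; next res becomes 1; next at j=0:; next res becomes 1; next at j=1:; next res becomes 1; next at j=2:; next res becomes 1; next at j=3:; next res becomes 1; next acc becomes 167; next final value 167
score_new: aux becomes 4; next (not ((aux + aux) == max(b, b))) evaluates to true; next aux becomes 4; next acc becomes 0; next acc becomes 0; next at j=0:; next acc becomes 0; next res becomes 1; next at j=-1:; next res becomes -2; next at j=0:; next res becomes -2; next at j=1:; next res becomes -2; next at j=2:; next res becomes -2; next at j=3:; next res becomes -2; next acc becomes 0; next final value 0
167 against 0: the behavior changed.
verdict: not equivalent; witness: a=-2, b=-2


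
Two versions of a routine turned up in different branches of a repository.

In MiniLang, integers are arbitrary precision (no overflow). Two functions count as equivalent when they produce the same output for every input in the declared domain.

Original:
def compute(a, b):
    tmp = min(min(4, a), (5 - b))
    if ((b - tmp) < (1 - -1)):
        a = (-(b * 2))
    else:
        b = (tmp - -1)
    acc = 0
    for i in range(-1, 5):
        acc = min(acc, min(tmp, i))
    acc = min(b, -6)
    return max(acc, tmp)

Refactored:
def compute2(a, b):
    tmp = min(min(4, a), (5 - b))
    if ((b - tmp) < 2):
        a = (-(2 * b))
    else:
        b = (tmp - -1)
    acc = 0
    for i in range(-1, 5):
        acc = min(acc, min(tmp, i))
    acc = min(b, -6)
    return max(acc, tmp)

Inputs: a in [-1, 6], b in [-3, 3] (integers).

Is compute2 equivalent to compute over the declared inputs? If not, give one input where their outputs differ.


Behavior is preserved: although constant usage differs, arithmetic usage differs, the outputs never diverge.
Spot check at a=0, b=-3 — compute: tmp=0, then ((b - tmp) < (1 - -1)) is true, then a=6, then acc=0, then (i=-1), then acc=-1, then (i=0), then acc=-1, then (i=1), then acc=-1, then (i=2), then acc=-1, then (i=3), then acc=-1, then (i=4), then acc=-1, then acc=-6, then returns 0. compute2: tmp=0, then ((b - tmp) < 2) is true, then a=6, then acc=0, then (i=-1), then acc=-1, then (i=0), then acc=-1, then (i=1), then acc=-1, then (i=2), then acc=-1, then (i=3), then acc=-1, then (i=4), then acc=-1, then acc=-6, then returns 0. Both give 0.
Sweeping the whole domain (56 inputs) finds no disagreement.
verdict: equivalent
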